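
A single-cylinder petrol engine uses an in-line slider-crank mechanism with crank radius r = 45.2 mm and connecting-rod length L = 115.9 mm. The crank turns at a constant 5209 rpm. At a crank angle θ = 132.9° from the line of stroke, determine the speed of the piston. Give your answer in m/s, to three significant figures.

13.1

ω = 2π·5209/60 = 545.5 rad/s
For an in-line slider-crank, x = r cosθ + √(L² − r² sin²θ), so v = −rω sinθ·[1 + r cosθ/√(L² − r² sin²θ)].
With r = 0.0452 m, L = 0.1159 m, θ = 132.9°: √(L² − r² sin²θ) = 0.11107 m.
v = −0.0452·545.5·0.73254·[1 + 0.0452·-0.68072/0.11107] = -13.058 m/s.
|v| = 13.058 m/s.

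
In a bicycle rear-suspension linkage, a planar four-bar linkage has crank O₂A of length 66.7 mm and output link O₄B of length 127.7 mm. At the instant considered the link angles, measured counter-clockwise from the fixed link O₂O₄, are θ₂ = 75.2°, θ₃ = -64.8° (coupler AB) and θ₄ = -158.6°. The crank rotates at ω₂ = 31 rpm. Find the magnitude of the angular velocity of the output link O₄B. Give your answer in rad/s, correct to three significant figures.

ω₂ = 3.246 rad/s (from 31 rpm).
Differentiating the loop-closure r₂e^{iθ₂}+r₃e^{iθ₃}=r₁+r₄e^{iθ₄} gives r₂ω₂e^{iθ₂}+r₃ω₃e^{iθ₃}=r₄ω₄e^{iθ₄}.
Eliminating the other unknown: ω₄ = r₂ω₂ sin(θ₂−θ₃) / [r₄ sin(θ₄−θ₃)].
Numerator sine = +0.64279; denominator sine = -0.99780.
Result = 0.0667·3.246·(+0.64279) / (0.1277·(-0.99780)) = -1.0923 rad/s; magnitude 1.0923 rad/s.

1.09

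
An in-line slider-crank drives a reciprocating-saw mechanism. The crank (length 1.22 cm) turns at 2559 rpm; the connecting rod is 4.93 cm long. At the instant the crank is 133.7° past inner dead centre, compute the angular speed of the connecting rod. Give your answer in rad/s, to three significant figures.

46.6

ω = 268 rad/s (converted from 2559 rpm).
The rod makes angle φ with the slider axis where L sinφ = r sinθ; differentiating, L cosφ·φ̇ = r ω cosθ.
L cosφ = √(L² − r² sin²θ) = 0.048505 m.
|ω_rod| = r ω |cosθ| / √(L² − r² sin²θ) = 0.0122·268·0.69088/0.048505 = 46.567 rad/s.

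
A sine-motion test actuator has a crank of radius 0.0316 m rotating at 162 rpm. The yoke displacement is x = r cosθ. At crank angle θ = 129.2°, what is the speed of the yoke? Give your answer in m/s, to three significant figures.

0.415

ω = 16.96 rad/s (from 162 rpm).
x = r cosθ ⇒ ẋ = −rω sinθ.
|v| = rω|sinθ| = 0.0316·16.96·|sin 129.2°| = 0.41543 m/s.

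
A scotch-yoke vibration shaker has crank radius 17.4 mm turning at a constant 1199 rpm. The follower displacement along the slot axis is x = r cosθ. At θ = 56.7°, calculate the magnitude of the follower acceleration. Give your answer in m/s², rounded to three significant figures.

151

ω = 125.6 rad/s (from 1199 rpm).
x = r cosθ ⇒ ẍ = −rω² cosθ (ω constant).
|a| = rω²|cosθ| = 0.0174·(125.6)²·|cos 56.7°| = 150.6 m/s².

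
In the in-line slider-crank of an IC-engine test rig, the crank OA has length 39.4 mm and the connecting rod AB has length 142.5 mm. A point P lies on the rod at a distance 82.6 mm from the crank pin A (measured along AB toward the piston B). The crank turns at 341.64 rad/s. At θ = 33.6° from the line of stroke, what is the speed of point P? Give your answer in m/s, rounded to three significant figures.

9.68

ω = 341.6 rad/s.  Crank-pin speed |V_A| = rω = 13.461 m/s, perpendicular to OA.
Rod angle: sinφ = −(r/L) sinθ ⇒ φ = -8.801°; ω_rod = −rω cosθ/√(L²−r²sin²θ) = -79.616 rad/s.
V_P = V_A + ω_rod × AP, with AP = 0.0826 m along the rod.
Components: V_Px = −rω sinθ − a·ω_rod·sinφ = -8.4552 m/s;  V_Py = rω cosθ + a·ω_rod·cosφ = +4.7128 m/s.
|V_P| = √(V_Px² + V_Py²) = 9.6799 m/s.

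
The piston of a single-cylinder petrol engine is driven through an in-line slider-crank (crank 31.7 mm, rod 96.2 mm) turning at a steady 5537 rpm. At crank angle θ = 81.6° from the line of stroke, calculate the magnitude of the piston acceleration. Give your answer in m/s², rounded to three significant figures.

ω = 2π·5537/60 = 579.8 rad/s
x(θ) = r cosθ + √(L² − r² sin²θ); with ω constant, a = ω²·d²x/dθ².
d²x/dθ² = −r cosθ − r²(cos2θ)/√u − r⁴ sin²2θ/(4u^{3/2}),  u = L² − r² sin²θ = 0.00827099 m².
Substituting r = 0.0317 m, L = 0.0962 m, θ = 81.6°: d²x/dθ² = +0.005919 m.
a = ω²·d²x/dθ² = (579.8)²·(+0.005919) = +1990 m/s²;  |a| = 1990 m/s².

1990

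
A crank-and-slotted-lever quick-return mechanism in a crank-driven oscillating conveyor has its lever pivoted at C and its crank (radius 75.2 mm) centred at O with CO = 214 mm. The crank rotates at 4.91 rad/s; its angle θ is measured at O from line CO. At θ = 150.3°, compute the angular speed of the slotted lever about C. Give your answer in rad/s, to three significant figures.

1.74

ω = 4.91 rad/s
Crank pin A relative to C: A = (d + r cosθ, r sinθ); lever angle φ = atan2(r sinθ, d + r cosθ).
Differentiating tanφ: φ̇ = rω(d cosθ + r)/(d² + r² + 2dr cosθ).
d² + r² + 2dr cosθ = |CA|² = 0.0234936 m²;  d cosθ + r = -0.11069 m.
|ω_lever| = |0.0752·4.91·-0.11069| / 0.0234936 = 1.7396 rad/s.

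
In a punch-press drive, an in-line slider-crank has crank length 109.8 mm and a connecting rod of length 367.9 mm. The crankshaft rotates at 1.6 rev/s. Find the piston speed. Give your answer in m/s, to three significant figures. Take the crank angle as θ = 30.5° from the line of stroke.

0.706

ω = 2π·1.6 = 10.05 rad/s
For an in-line slider-crank, x = r cosθ + √(L² − r² sin²θ), so v = −rω sinθ·[1 + r cosθ/√(L² − r² sin²θ)].
With r = 0.1098 m, L = 0.3679 m, θ = 30.5°: √(L² − r² sin²θ) = 0.36365 m.
v = −0.1098·10.05·0.50754·[1 + 0.1098·0.86163/0.36365] = -0.70598 m/s.
|v| = 0.70598 m/s.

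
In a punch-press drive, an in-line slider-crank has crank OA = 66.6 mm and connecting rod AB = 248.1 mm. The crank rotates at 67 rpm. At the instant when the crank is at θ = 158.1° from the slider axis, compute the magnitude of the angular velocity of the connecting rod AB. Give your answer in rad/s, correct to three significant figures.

1.76

ω = 7.016 rad/s (converted from 67 rpm).
The rod makes angle φ with the slider axis where L sinφ = r sinθ; differentiating, L cosφ·φ̇ = r ω cosθ.
L cosφ = √(L² − r² sin²θ) = 0.24685 m.
|ω_rod| = r ω |cosθ| / √(L² − r² sin²θ) = 0.0666·7.016·0.92784/0.24685 = 1.7563 rad/s.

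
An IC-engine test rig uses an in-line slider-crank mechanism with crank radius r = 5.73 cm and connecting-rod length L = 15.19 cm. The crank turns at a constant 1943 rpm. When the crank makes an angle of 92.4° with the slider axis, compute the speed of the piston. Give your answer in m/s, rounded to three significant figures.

11.4

ω = 2π·1943/60 = 203.5 rad/s
For an in-line slider-crank, x = r cosθ + √(L² − r² sin²θ), so v = −rω sinθ·[1 + r cosθ/√(L² − r² sin²θ)].
With r = 0.0573 m, L = 0.1519 m, θ = 92.4°: √(L² − r² sin²θ) = 0.1407 m.
v = −0.0573·203.5·0.99912·[1 + 0.0573·-0.04188/0.1407] = -11.45 m/s.
|v| = 11.45 m/s.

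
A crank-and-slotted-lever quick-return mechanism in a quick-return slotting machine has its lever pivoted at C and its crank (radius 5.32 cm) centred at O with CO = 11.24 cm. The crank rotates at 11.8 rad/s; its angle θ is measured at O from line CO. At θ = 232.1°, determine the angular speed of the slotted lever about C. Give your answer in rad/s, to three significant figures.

1.23

ω = 11.8 rad/s
Crank pin A relative to C: A = (d + r cosθ, r sinθ); lever angle φ = atan2(r sinθ, d + r cosθ).
Differentiating tanφ: φ̇ = rω(d cosθ + r)/(d² + r² + 2dr cosθ).
d² + r² + 2dr cosθ = |CA|² = 0.00811754 m²;  d cosθ + r = -0.015846 m.
|ω_lever| = |0.0532·11.8·-0.015846| / 0.00811754 = 1.2254 rad/s.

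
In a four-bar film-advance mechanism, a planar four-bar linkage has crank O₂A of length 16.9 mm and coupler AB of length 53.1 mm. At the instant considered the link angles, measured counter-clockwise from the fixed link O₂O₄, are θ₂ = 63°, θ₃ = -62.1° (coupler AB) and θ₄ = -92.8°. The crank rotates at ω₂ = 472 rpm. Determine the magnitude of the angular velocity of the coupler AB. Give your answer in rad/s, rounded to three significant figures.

ω₂ = 49.43 rad/s (from 472 rpm).
Differentiating the loop-closure r₂e^{iθ₂}+r₃e^{iθ₃}=r₁+r₄e^{iθ₄} gives r₂ω₂e^{iθ₂}+r₃ω₃e^{iθ₃}=r₄ω₄e^{iθ₄}.
Eliminating the other unknown: ω₃ = r₂ω₂ sin(θ₄−θ₂) / [r₃ sin(θ₃−θ₄)].
Numerator sine = -0.40992; denominator sine = +0.51054.
Result = 0.0169·49.43·(-0.40992) / (0.0531·(+0.51054)) = -12.631 rad/s; magnitude 12.631 rad/s.

12.6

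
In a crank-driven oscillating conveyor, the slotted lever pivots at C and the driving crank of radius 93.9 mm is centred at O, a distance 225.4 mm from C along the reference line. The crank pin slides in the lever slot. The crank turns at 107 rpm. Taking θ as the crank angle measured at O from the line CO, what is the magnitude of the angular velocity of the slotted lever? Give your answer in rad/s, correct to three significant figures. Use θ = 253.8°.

0.683

ω = 11.21 rad/s (from 107 rpm).
Crank pin A relative to C: A = (d + r cosθ, r sinθ); lever angle φ = atan2(r sinθ, d + r cosθ).
Differentiating tanφ: φ̇ = rω(d cosθ + r)/(d² + r² + 2dr cosθ).
d² + r² + 2dr cosθ = |CA|² = 0.0478126 m²;  d cosθ + r = +0.031015 m.
|ω_lever| = |0.0939·11.21·+0.031015| / 0.0478126 = 0.68252 rad/s.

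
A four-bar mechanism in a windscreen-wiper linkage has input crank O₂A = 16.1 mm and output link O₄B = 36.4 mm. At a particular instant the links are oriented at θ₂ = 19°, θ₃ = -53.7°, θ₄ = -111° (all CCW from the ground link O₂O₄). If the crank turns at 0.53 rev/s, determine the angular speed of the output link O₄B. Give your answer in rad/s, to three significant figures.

1.67

ω₂ = 3.33 rad/s (from 0.53 rev/s).
Differentiating the loop-closure r₂e^{iθ₂}+r₃e^{iθ₃}=r₁+r₄e^{iθ₄} gives r₂ω₂e^{iθ₂}+r₃ω₃e^{iθ₃}=r₄ω₄e^{iθ₄}.
Eliminating the other unknown: ω₄ = r₂ω₂ sin(θ₂−θ₃) / [r₄ sin(θ₄−θ₃)].
Numerator sine = +0.95476; denominator sine = -0.84151.
Result = 0.0161·3.33·(+0.95476) / (0.0364·(-0.84151)) = -1.6711 rad/s; magnitude 1.6711 rad/s.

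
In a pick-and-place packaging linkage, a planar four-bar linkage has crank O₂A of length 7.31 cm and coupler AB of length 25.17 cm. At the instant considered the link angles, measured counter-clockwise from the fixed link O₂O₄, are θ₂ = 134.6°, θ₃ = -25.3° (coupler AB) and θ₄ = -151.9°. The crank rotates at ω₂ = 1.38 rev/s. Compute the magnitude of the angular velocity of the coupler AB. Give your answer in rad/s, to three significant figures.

3.01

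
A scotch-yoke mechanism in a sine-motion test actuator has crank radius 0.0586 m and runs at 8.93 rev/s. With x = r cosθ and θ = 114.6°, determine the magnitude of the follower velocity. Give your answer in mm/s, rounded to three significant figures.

ω = 56.11 rad/s (from 8.93 rev/s).
x = r cosθ ⇒ ẋ = −rω sinθ.
|v| = rω|sinθ| = 0.0586·56.11·|sin 114.6°| = 2.9895 m/s = 2989.5 mm/s.

2990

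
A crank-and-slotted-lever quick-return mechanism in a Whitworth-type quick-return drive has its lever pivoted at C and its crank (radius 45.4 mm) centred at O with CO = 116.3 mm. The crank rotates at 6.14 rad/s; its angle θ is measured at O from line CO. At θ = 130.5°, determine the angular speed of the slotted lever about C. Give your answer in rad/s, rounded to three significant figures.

0.962

ω = 6.14 rad/s
Crank pin A relative to C: A = (d + r cosθ, r sinθ); lever angle φ = atan2(r sinθ, d + r cosθ).
Differentiating tanφ: φ̇ = rω(d cosθ + r)/(d² + r² + 2dr cosθ).
d² + r² + 2dr cosθ = |CA|² = 0.00872865 m²;  d cosθ + r = -0.030131 m.
|ω_lever| = |0.0454·6.14·-0.030131| / 0.00872865 = 0.96225 rad/s.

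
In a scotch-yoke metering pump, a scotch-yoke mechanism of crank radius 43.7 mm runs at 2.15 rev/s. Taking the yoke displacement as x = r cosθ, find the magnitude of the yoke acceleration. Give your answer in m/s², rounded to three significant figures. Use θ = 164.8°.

ω = 13.51 rad/s (from 2.15 rev/s).
x = r cosθ ⇒ ẍ = −rω² cosθ (ω constant).
|a| = rω²|cosθ| = 0.0437·(13.51)²·|cos 164.8°| = 7.6958 m/s².

7.70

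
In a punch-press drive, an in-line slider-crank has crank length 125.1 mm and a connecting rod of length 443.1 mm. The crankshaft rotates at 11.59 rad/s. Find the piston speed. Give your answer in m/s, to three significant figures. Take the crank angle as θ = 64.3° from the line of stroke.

1.47

ω = 11.59 rad/s
For an in-line slider-crank, x = r cosθ + √(L² − r² sin²θ), so v = −rω sinθ·[1 + r cosθ/√(L² − r² sin²θ)].
With r = 0.1251 m, L = 0.4431 m, θ = 64.3°: √(L² − r² sin²θ) = 0.42852 m.
v = −0.1251·11.59·0.90108·[1 + 0.1251·0.43366/0.42852] = -1.4719 m/s.
|v| = 1.4719 m/s.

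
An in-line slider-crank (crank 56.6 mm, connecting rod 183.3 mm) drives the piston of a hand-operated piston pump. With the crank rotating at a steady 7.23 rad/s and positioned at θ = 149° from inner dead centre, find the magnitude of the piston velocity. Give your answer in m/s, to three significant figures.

0.154

ω = 7.23 rad/s
For an in-line slider-crank, x = r cosθ + √(L² − r² sin²θ), so v = −rω sinθ·[1 + r cosθ/√(L² − r² sin²θ)].
With r = 0.0566 m, L = 0.1833 m, θ = 149°: √(L² − r² sin²θ) = 0.18097 m.
v = −0.0566·7.23·0.51504·[1 + 0.0566·-0.85717/0.18097] = -0.15426 m/s.
|v| = 0.15426 m/s.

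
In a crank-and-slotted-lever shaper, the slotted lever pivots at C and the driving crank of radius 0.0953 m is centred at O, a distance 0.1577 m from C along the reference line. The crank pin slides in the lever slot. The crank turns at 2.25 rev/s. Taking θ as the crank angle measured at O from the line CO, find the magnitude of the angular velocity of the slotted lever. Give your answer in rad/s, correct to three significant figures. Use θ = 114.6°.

ω = 14.14 rad/s (from 2.25 rev/s).
Crank pin A relative to C: A = (d + r cosθ, r sinθ); lever angle φ = atan2(r sinθ, d + r cosθ).
Differentiating tanφ: φ̇ = rω(d cosθ + r)/(d² + r² + 2dr cosθ).
d² + r² + 2dr cosθ = |CA|² = 0.021439 m²;  d cosθ + r = +0.029653 m.
|ω_lever| = |0.0953·14.14·+0.029653| / 0.021439 = 1.8634 rad/s.

1.86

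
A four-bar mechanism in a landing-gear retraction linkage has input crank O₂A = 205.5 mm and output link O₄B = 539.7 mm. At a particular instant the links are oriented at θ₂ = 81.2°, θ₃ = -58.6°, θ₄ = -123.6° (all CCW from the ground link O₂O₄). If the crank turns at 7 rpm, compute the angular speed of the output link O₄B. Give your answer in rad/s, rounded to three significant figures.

0.199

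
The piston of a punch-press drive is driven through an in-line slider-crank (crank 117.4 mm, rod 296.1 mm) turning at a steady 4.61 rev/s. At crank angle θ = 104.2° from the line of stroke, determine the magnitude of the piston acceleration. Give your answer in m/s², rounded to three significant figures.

60.9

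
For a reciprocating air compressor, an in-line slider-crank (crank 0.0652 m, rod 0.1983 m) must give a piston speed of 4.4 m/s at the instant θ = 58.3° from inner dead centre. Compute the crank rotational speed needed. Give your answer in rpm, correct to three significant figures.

642

For an in-line slider-crank, |v_piston| = rω|sinθ|·[1 + r cosθ/√(L² − r² sin²θ)].
With r = 0.0652 m, L = 0.1983 m, θ = 58.3°: the bracketed kinematic factor |dx/dθ| = 0.065456 m.
ω = v/|dx/dθ| = 4.4/0.065456 = 67.221 rad/s.
N = 60ω/(2π) = 641.91 rpm.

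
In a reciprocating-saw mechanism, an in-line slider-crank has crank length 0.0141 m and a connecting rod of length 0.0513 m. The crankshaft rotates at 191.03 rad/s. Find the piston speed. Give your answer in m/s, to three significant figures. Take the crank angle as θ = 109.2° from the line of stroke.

2.31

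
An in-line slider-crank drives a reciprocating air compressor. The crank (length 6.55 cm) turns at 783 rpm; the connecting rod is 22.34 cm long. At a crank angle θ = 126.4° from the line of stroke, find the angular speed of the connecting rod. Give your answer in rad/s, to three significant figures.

14.7

ω = 82 rad/s (converted from 783 rpm).
The rod makes angle φ with the slider axis where L sinφ = r sinθ; differentiating, L cosφ·φ̇ = r ω cosθ.
L cosφ = √(L² − r² sin²θ) = 0.21709 m.
|ω_rod| = r ω |cosθ| / √(L² − r² sin²θ) = 0.0655·82·0.59342/0.21709 = 14.681 rad/s.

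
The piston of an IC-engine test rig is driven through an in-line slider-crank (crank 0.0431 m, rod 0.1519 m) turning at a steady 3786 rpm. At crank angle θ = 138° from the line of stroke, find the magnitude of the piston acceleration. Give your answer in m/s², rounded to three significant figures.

ω = 2π·3786/60 = 396.5 rad/s
x(θ) = r cosθ + √(L² − r² sin²θ); with ω constant, a = ω²·d²x/dθ².
d²x/dθ² = −r cosθ − r²(cos2θ)/√u − r⁴ sin²2θ/(4u^{3/2}),  u = L² − r² sin²θ = 0.0222419 m².
Substituting r = 0.0431 m, L = 0.1519 m, θ = 138°: d²x/dθ² = +0.03047 m.
a = ω²·d²x/dθ² = (396.5)²·(+0.03047) = +4789.6 m/s²;  |a| = 4789.6 m/s².

4790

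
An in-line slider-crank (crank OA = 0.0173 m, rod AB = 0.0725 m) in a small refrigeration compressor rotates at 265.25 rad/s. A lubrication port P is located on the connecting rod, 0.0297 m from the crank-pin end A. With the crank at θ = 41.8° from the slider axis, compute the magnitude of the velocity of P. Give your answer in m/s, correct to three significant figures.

3.86

ω = 265.2 rad/s.  Crank-pin speed |V_A| = rω = 4.5888 m/s, perpendicular to OA.
Rod angle: sinφ = −(r/L) sinθ ⇒ φ = -9.152°; ω_rod = −rω cosθ/√(L²−r²sin²θ) = -47.793 rad/s.
V_P = V_A + ω_rod × AP, with AP = 0.0297 m along the rod.
Components: V_Px = −rω sinθ − a·ω_rod·sinφ = -3.2844 m/s;  V_Py = rω cosθ + a·ω_rod·cosφ = +2.0195 m/s.
|V_P| = √(V_Px² + V_Py²) = 3.8556 m/s.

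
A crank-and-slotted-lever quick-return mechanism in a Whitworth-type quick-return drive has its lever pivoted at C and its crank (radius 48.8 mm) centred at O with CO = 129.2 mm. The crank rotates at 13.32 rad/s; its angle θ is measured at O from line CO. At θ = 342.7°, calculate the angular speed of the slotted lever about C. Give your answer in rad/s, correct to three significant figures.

3.60

ω = 13.32 rad/s
Crank pin A relative to C: A = (d + r cosθ, r sinθ); lever angle φ = atan2(r sinθ, d + r cosθ).
Differentiating tanφ: φ̇ = rω(d cosθ + r)/(d² + r² + 2dr cosθ).
d² + r² + 2dr cosθ = |CA|² = 0.0311135 m²;  d cosθ + r = +0.17216 m.
|ω_lever| = |0.0488·13.32·+0.17216| / 0.0311135 = 3.5966 rad/s.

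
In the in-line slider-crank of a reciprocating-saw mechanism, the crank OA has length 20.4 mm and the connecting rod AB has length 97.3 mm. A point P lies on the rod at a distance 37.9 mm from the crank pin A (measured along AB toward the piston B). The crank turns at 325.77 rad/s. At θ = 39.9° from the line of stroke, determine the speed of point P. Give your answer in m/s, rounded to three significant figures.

5.50

ω = 325.8 rad/s.  Crank-pin speed |V_A| = rω = 6.6457 m/s, perpendicular to OA.
Rod angle: sinφ = −(r/L) sinθ ⇒ φ = -7.729°; ω_rod = −rω cosθ/√(L²−r²sin²θ) = -52.879 rad/s.
V_P = V_A + ω_rod × AP, with AP = 0.0379 m along the rod.
Components: V_Px = −rω sinθ − a·ω_rod·sinφ = -4.5324 m/s;  V_Py = rω cosθ + a·ω_rod·cosφ = +3.1125 m/s.
|V_P| = √(V_Px² + V_Py²) = 5.4982 m/s.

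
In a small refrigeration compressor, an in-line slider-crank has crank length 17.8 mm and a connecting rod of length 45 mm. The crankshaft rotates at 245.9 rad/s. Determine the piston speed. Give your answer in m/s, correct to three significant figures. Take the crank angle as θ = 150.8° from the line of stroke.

ω = 245.9 rad/s
For an in-line slider-crank, x = r cosθ + √(L² − r² sin²θ), so v = −rω sinθ·[1 + r cosθ/√(L² − r² sin²θ)].
With r = 0.0178 m, L = 0.045 m, θ = 150.8°: √(L² − r² sin²θ) = 0.044154 m.
v = −0.0178·245.9·0.48786·[1 + 0.0178·-0.87292/0.044154] = -1.3839 m/s.
|v| = 1.3839 m/s.

1.38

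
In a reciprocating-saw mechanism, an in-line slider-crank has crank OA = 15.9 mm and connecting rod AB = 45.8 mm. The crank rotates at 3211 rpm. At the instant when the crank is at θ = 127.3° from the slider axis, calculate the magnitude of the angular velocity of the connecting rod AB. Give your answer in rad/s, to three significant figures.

ω = 336.3 rad/s (converted from 3211 rpm).
The rod makes angle φ with the slider axis where L sinφ = r sinθ; differentiating, L cosφ·φ̇ = r ω cosθ.
L cosφ = √(L² − r² sin²θ) = 0.044019 m.
|ω_rod| = r ω |cosθ| / √(L² − r² sin²θ) = 0.0159·336.3·0.60599/0.044019 = 73.602 rad/s.

73.6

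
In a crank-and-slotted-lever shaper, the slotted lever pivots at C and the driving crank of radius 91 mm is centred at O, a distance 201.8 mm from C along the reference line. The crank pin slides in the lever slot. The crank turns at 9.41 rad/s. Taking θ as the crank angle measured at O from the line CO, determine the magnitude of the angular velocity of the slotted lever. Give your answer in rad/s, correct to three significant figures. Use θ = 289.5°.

2.21

ω = 9.41 rad/s
Crank pin A relative to C: A = (d + r cosθ, r sinθ); lever angle φ = atan2(r sinθ, d + r cosθ).
Differentiating tanφ: φ̇ = rω(d cosθ + r)/(d² + r² + 2dr cosθ).
d² + r² + 2dr cosθ = |CA|² = 0.0612642 m²;  d cosθ + r = +0.15836 m.
|ω_lever| = |0.091·9.41·+0.15836| / 0.0612642 = 2.2135 rad/s.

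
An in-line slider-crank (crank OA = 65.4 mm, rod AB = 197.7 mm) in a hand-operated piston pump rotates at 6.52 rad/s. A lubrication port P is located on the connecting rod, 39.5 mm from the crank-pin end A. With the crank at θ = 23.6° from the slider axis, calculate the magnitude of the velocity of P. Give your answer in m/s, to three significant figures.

0.361

ω = 6.52 rad/s.  Crank-pin speed |V_A| = rω = 0.42641 m/s, perpendicular to OA.
Rod angle: sinφ = −(r/L) sinθ ⇒ φ = -7.610°; ω_rod = −rω cosθ/√(L²−r²sin²θ) = -1.994 rad/s.
V_P = V_A + ω_rod × AP, with AP = 0.0395 m along the rod.
Components: V_Px = −rω sinθ − a·ω_rod·sinφ = -0.18114 m/s;  V_Py = rω cosθ + a·ω_rod·cosφ = +0.31267 m/s.
|V_P| = √(V_Px² + V_Py²) = 0.36136 m/s.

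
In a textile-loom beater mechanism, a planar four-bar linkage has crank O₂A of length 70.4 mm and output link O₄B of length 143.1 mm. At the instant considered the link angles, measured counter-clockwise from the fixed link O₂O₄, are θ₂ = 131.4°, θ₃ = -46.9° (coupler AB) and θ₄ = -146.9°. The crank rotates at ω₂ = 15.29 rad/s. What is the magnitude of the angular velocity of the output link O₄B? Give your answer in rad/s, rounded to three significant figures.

ω₂ = 15.29 rad/s
Differentiating the loop-closure r₂e^{iθ₂}+r₃e^{iθ₃}=r₁+r₄e^{iθ₄} gives r₂ω₂e^{iθ₂}+r₃ω₃e^{iθ₃}=r₄ω₄e^{iθ₄}.
Eliminating the other unknown: ω₄ = r₂ω₂ sin(θ₂−θ₃) / [r₄ sin(θ₄−θ₃)].
Numerator sine = +0.02967; denominator sine = -0.98481.
Result = 0.0704·15.29·(+0.02967) / (0.1431·(-0.98481)) = -0.2266 rad/s; magnitude 0.2266 rad/s.

0.227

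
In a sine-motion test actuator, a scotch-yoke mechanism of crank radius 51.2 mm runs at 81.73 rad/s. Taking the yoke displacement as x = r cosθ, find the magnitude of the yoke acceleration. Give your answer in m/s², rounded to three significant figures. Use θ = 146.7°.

ω = 81.73 rad/s
x = r cosθ ⇒ ẍ = −rω² cosθ (ω constant).
|a| = rω²|cosθ| = 0.0512·(81.73)²·|cos 146.7°| = 285.85 m/s².

286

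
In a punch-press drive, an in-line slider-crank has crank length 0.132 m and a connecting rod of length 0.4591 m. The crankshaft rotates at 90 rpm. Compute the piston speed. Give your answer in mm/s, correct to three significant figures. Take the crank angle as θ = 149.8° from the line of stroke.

ω = 2π·90/60 = 9.425 rad/s
For an in-line slider-crank, x = r cosθ + √(L² − r² sin²θ), so v = −rω sinθ·[1 + r cosθ/√(L² − r² sin²θ)].
With r = 0.132 m, L = 0.4591 m, θ = 149.8°: √(L² − r² sin²θ) = 0.45427 m.
v = −0.132·9.425·0.50302·[1 + 0.132·-0.86427/0.45427] = -0.46863 m/s.
|v| = 0.46863 m/s = 468.63 mm/s.

469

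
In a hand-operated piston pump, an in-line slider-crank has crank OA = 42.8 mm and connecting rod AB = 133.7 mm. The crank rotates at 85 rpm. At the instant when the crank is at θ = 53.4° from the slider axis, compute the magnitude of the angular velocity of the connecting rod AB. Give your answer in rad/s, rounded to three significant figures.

ω = 8.901 rad/s (converted from 85 rpm).
The rod makes angle φ with the slider axis where L sinφ = r sinθ; differentiating, L cosφ·φ̇ = r ω cosθ.
L cosφ = √(L² − r² sin²θ) = 0.12921 m.
|ω_rod| = r ω |cosθ| / √(L² − r² sin²θ) = 0.0428·8.901·0.59622/0.12921 = 1.758 rad/s.

1.76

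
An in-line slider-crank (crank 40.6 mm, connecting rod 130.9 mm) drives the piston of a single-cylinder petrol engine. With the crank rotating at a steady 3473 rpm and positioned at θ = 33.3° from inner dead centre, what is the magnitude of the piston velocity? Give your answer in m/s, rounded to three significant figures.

10.2

ω = 2π·3473/60 = 363.7 rad/s
For an in-line slider-crank, x = r cosθ + √(L² − r² sin²θ), so v = −rω sinθ·[1 + r cosθ/√(L² − r² sin²θ)].
With r = 0.0406 m, L = 0.1309 m, θ = 33.3°: √(L² − r² sin²θ) = 0.12899 m.
v = −0.0406·363.7·0.54902·[1 + 0.0406·0.83581/0.12899] = -10.24 m/s.
|v| = 10.24 m/s.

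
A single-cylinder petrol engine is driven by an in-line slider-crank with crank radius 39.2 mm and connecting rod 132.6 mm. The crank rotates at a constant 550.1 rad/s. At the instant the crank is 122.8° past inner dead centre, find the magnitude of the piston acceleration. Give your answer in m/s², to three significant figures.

7850

ω = 550.1 rad/s
x(θ) = r cosθ + √(L² − r² sin²θ); with ω constant, a = ω²·d²x/dθ².
d²x/dθ² = −r cosθ − r²(cos2θ)/√u − r⁴ sin²2θ/(4u^{3/2}),  u = L² − r² sin²θ = 0.016497 m².
Substituting r = 0.0392 m, L = 0.1326 m, θ = 122.8°: d²x/dθ² = +0.025946 m.
a = ω²·d²x/dθ² = (550.1)²·(+0.025946) = +7851.6 m/s²;  |a| = 7851.6 m/s².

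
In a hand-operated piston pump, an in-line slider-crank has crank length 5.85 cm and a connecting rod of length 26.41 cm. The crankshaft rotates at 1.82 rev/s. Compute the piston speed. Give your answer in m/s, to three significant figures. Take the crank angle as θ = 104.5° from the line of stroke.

ω = 2π·1.82 = 11.44 rad/s
For an in-line slider-crank, x = r cosθ + √(L² − r² sin²θ), so v = −rω sinθ·[1 + r cosθ/√(L² − r² sin²θ)].
With r = 0.0585 m, L = 0.2641 m, θ = 104.5°: √(L² − r² sin²θ) = 0.25796 m.
v = −0.0585·11.44·0.96815·[1 + 0.0585·-0.25038/0.25796] = -0.61089 m/s.
|v| = 0.61089 m/s.

0.611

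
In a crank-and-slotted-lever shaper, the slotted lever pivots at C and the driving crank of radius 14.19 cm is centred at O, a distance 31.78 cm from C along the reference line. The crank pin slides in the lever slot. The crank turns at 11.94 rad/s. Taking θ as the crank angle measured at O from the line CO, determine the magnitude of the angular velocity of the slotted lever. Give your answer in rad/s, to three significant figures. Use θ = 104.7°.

1.06

ω = 11.94 rad/s
Crank pin A relative to C: A = (d + r cosθ, r sinθ); lever angle φ = atan2(r sinθ, d + r cosθ).
Differentiating tanφ: φ̇ = rω(d cosθ + r)/(d² + r² + 2dr cosθ).
d² + r² + 2dr cosθ = |CA|² = 0.0982456 m²;  d cosθ + r = +0.061256 m.
|ω_lever| = |0.1419·11.94·+0.061256| / 0.0982456 = 1.0564 rad/s.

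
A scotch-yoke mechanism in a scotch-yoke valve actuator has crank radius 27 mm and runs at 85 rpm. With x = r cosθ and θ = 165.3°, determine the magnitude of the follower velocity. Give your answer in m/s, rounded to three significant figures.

ω = 8.901 rad/s (from 85 rpm).
x = r cosθ ⇒ ẋ = −rω sinθ.
|v| = rω|sinθ| = 0.027·8.901·|sin 165.3°| = 0.060986 m/s.

0.0610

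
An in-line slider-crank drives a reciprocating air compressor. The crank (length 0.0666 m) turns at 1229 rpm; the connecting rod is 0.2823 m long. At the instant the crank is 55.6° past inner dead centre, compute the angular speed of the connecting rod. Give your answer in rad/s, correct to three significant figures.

17.5

ω = 128.7 rad/s (converted from 1229 rpm).
The rod makes angle φ with the slider axis where L sinφ = r sinθ; differentiating, L cosφ·φ̇ = r ω cosθ.
L cosφ = √(L² − r² sin²θ) = 0.2769 m.
|ω_rod| = r ω |cosθ| / √(L² − r² sin²θ) = 0.0666·128.7·0.56497/0.2769 = 17.489 rad/s.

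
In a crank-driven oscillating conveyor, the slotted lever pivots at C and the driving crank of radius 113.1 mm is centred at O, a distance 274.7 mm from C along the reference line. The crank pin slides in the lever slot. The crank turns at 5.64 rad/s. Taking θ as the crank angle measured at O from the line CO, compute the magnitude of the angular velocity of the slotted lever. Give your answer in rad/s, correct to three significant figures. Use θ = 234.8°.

ω = 5.64 rad/s
Crank pin A relative to C: A = (d + r cosθ, r sinθ); lever angle φ = atan2(r sinθ, d + r cosθ).
Differentiating tanφ: φ̇ = rω(d cosθ + r)/(d² + r² + 2dr cosθ).
d² + r² + 2dr cosθ = |CA|² = 0.0524338 m²;  d cosθ + r = -0.045246 m.
|ω_lever| = |0.1131·5.64·-0.045246| / 0.0524338 = 0.55044 rad/s.

0.550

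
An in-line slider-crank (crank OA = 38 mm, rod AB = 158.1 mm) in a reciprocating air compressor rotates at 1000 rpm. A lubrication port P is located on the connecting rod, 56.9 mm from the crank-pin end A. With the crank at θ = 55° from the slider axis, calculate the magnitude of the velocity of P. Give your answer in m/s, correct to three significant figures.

3.72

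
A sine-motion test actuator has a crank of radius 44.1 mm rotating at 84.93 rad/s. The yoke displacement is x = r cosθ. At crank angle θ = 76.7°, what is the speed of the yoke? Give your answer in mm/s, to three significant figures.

ω = 84.93 rad/s
x = r cosθ ⇒ ẋ = −rω sinθ.
|v| = rω|sinθ| = 0.0441·84.93·|sin 76.7°| = 3.645 m/s = 3645 mm/s.

3640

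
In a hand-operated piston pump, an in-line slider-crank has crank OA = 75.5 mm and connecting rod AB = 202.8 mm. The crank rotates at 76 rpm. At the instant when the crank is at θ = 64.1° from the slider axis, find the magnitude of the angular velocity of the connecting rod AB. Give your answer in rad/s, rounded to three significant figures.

ω = 7.959 rad/s (converted from 76 rpm).
The rod makes angle φ with the slider axis where L sinφ = r sinθ; differentiating, L cosφ·φ̇ = r ω cosθ.
L cosφ = √(L² − r² sin²θ) = 0.19109 m.
|ω_rod| = r ω |cosθ| / √(L² − r² sin²θ) = 0.0755·7.959·0.43680/0.19109 = 1.3735 rad/s.

1.37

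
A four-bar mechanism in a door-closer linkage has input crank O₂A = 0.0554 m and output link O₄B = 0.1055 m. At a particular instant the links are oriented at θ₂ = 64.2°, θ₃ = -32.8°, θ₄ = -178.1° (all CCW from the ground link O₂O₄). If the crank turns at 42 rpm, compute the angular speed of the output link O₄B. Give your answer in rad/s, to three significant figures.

ω₂ = 4.398 rad/s (from 42 rpm).
Differentiating the loop-closure r₂e^{iθ₂}+r₃e^{iθ₃}=r₁+r₄e^{iθ₄} gives r₂ω₂e^{iθ₂}+r₃ω₃e^{iθ₃}=r₄ω₄e^{iθ₄}.
Eliminating the other unknown: ω₄ = r₂ω₂ sin(θ₂−θ₃) / [r₄ sin(θ₄−θ₃)].
Numerator sine = +0.99255; denominator sine = -0.56928.
Result = 0.0554·4.398·(+0.99255) / (0.1055·(-0.56928)) = -4.0268 rad/s; magnitude 4.0268 rad/s.

4.03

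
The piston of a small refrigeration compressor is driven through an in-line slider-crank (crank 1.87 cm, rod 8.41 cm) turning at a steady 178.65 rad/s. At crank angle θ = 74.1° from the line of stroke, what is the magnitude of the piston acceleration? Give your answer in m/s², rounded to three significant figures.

48.5

ω = 178.7 rad/s
x(θ) = r cosθ + √(L² − r² sin²θ); with ω constant, a = ω²·d²x/dθ².
d²x/dθ² = −r cosθ − r²(cos2θ)/√u − r⁴ sin²2θ/(4u^{3/2}),  u = L² − r² sin²θ = 0.00674937 m².
Substituting r = 0.0187 m, L = 0.0841 m, θ = 74.1°: d²x/dθ² = -0.0015208 m.
a = ω²·d²x/dθ² = (178.7)²·(-0.0015208) = -48.537 m/s²;  |a| = 48.537 m/s².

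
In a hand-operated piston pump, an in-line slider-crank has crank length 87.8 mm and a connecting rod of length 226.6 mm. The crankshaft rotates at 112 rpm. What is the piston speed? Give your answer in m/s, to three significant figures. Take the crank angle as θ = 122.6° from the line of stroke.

ω = 2π·112/60 = 11.73 rad/s
For an in-line slider-crank, x = r cosθ + √(L² − r² sin²θ), so v = −rω sinθ·[1 + r cosθ/√(L² − r² sin²θ)].
With r = 0.0878 m, L = 0.2266 m, θ = 122.6°: √(L² − r² sin²θ) = 0.21419 m.
v = −0.0878·11.73·0.84245·[1 + 0.0878·-0.53877/0.21419] = -0.67594 m/s.
|v| = 0.67594 m/s.

0.676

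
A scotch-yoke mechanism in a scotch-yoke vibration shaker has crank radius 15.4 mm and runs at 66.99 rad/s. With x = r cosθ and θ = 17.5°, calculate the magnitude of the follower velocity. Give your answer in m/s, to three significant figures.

ω = 66.99 rad/s
x = r cosθ ⇒ ẋ = −rω sinθ.
|v| = rω|sinθ| = 0.0154·66.99·|sin 17.5°| = 0.31022 m/s.

0.310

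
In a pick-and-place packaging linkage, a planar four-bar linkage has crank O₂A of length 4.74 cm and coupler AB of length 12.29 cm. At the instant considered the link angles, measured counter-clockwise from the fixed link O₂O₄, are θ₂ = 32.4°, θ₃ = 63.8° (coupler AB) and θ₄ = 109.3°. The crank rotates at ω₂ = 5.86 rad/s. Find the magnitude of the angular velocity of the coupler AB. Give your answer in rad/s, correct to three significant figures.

ω₂ = 5.86 rad/s
Differentiating the loop-closure r₂e^{iθ₂}+r₃e^{iθ₃}=r₁+r₄e^{iθ₄} gives r₂ω₂e^{iθ₂}+r₃ω₃e^{iθ₃}=r₄ω₄e^{iθ₄}.
Eliminating the other unknown: ω₃ = r₂ω₂ sin(θ₄−θ₂) / [r₃ sin(θ₃−θ₄)].
Numerator sine = +0.97398; denominator sine = -0.71325.
Result = 0.0474·5.86·(+0.97398) / (0.1229·(-0.71325)) = -3.0862 rad/s; magnitude 3.0862 rad/s.

3.09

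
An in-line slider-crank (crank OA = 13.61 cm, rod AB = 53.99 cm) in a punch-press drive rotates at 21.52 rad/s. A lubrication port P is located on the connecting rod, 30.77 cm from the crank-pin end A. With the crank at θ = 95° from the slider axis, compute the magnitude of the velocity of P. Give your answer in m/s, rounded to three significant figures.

ω = 21.52 rad/s.  Crank-pin speed |V_A| = rω = 2.9289 m/s, perpendicular to OA.
Rod angle: sinφ = −(r/L) sinθ ⇒ φ = -14.544°; ω_rod = −rω cosθ/√(L²−r²sin²θ) = +0.48846 rad/s.
V_P = V_A + ω_rod × AP, with AP = 0.3077 m along the rod.
Components: V_Px = −rω sinθ − a·ω_rod·sinφ = -2.88 m/s;  V_Py = rω cosθ + a·ω_rod·cosφ = -0.10979 m/s.
|V_P| = √(V_Px² + V_Py²) = 2.8821 m/s.

2.88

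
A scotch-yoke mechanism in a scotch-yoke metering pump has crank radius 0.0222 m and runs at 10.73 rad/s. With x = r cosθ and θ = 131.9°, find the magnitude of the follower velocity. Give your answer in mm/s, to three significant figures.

ω = 10.73 rad/s
x = r cosθ ⇒ ẋ = −rω sinθ.
|v| = rω|sinθ| = 0.0222·10.73·|sin 131.9°| = 0.1773 m/s = 177.3 mm/s.

177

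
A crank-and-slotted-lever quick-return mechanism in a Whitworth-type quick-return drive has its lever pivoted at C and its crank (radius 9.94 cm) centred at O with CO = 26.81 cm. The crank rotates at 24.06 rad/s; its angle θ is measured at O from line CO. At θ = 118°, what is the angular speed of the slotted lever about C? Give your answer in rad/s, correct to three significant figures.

1.12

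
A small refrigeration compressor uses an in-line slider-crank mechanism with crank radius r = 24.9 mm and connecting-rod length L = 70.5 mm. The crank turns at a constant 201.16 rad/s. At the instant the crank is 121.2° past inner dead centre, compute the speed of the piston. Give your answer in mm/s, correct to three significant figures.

3460

ω = 201.2 rad/s
For an in-line slider-crank, x = r cosθ + √(L² − r² sin²θ), so v = −rω sinθ·[1 + r cosθ/√(L² − r² sin²θ)].
With r = 0.0249 m, L = 0.0705 m, θ = 121.2°: √(L² − r² sin²θ) = 0.067206 m.
v = −0.0249·201.2·0.85536·[1 + 0.0249·-0.51803/0.067206] = -3.4621 m/s.
|v| = 3.4621 m/s = 3462.1 mm/s.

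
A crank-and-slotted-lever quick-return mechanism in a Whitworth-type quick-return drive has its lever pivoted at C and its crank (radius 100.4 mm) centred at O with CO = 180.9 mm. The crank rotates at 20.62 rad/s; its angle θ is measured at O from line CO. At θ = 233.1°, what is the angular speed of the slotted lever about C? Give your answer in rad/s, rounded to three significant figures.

0.810

ω = 20.62 rad/s
Crank pin A relative to C: A = (d + r cosθ, r sinθ); lever angle φ = atan2(r sinθ, d + r cosθ).
Differentiating tanφ: φ̇ = rω(d cosθ + r)/(d² + r² + 2dr cosθ).
d² + r² + 2dr cosθ = |CA|² = 0.0209949 m²;  d cosθ + r = -0.008216 m.
|ω_lever| = |0.1004·20.62·-0.008216| / 0.0209949 = 0.81016 rad/s.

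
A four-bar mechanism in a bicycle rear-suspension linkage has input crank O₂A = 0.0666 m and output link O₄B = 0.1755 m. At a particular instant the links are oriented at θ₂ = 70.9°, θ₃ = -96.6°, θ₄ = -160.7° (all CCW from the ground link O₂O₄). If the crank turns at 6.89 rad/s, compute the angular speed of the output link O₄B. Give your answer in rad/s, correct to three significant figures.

0.629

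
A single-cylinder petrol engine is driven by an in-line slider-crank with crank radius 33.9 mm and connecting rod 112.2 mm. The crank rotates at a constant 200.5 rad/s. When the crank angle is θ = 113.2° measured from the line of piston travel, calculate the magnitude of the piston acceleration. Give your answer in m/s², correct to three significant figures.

827

ω = 200.5 rad/s
x(θ) = r cosθ + √(L² − r² sin²θ); with ω constant, a = ω²·d²x/dθ².
d²x/dθ² = −r cosθ − r²(cos2θ)/√u − r⁴ sin²2θ/(4u^{3/2}),  u = L² − r² sin²θ = 0.011618 m².
Substituting r = 0.0339 m, L = 0.1122 m, θ = 113.2°: d²x/dθ² = +0.020569 m.
a = ω²·d²x/dθ² = (200.5)²·(+0.020569) = +826.88 m/s²;  |a| = 826.88 m/s².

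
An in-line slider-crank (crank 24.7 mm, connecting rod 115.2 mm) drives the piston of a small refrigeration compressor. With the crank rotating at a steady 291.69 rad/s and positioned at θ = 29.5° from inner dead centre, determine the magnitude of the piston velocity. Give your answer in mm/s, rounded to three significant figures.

ω = 291.7 rad/s
For an in-line slider-crank, x = r cosθ + √(L² − r² sin²θ), so v = −rω sinθ·[1 + r cosθ/√(L² − r² sin²θ)].
With r = 0.0247 m, L = 0.1152 m, θ = 29.5°: √(L² − r² sin²θ) = 0.11456 m.
v = −0.0247·291.7·0.49242·[1 + 0.0247·0.87036/0.11456] = -4.2136 m/s.
|v| = 4.2136 m/s = 4213.6 mm/s.

4210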